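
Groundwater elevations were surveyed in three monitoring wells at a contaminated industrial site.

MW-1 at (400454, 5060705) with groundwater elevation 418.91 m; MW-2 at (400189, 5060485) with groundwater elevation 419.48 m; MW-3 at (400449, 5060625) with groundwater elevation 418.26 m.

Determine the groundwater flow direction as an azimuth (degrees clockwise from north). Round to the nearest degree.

133°

With h = a·x + b·y + c and MW-1 as origin, the differences give:
  (-265)·a + (-220)·b = +0.57
  (-5)·a + (-80)·b = -0.65
Eliminate b (×(-80) and ×(-220), subtract): 20100·a = -188.600 → a = ∂h/∂x = -0.009383
Back-substitute: b = ∂h/∂y = +0.008711.
Flow direction (−∇h) has components (+0.009383 E, -0.008711 N).
Azimuth = atan2(E, N) = atan2(+0.009383, -0.008711) = 132.9° ≈ 133°.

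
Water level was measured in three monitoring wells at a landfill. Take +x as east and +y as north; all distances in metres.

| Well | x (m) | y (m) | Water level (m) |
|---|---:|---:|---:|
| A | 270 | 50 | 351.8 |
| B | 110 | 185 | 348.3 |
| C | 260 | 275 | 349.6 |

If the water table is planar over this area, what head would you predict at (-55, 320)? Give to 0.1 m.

344.7 m

With h = a·x + b·y + c and A as origin, the differences give:
  (-160)·a + 135·b = -3.5
  (-10)·a + 225·b = -2.2
Eliminate b (×225 and ×135, subtract): -34650·a = -490.50 → a = ∂h/∂x = +0.01416
Back-substitute: b = ∂h/∂y = -0.009149.
h(-55, 320) = 351.8 + (+0.01416)·(-325) + (-0.009149)·(270) = 351.8 -4.601 -2.470 = 344.729 m.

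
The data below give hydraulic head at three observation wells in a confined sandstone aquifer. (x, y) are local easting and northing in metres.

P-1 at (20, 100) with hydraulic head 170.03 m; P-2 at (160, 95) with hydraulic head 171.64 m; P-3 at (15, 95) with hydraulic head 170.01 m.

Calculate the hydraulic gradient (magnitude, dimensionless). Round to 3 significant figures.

0.0134

With h = a·x + b·y + c and P-1 as origin, the differences give:
  140·a + (-5)·b = +1.61
  (-5)·a + (-5)·b = -0.02
Eliminate b (×(-5) and ×(-5), subtract): -725·a = -8.150 → a = ∂h/∂x = +0.01124
Back-substitute: b = ∂h/∂y = -0.007241.
|∇h| = √(0.01124² + -0.007241²) = 0.01337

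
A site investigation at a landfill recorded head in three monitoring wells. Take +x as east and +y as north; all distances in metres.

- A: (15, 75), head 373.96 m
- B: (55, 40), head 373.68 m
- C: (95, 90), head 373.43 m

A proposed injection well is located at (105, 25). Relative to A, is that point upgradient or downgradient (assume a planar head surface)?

downgradient

Differences from A: to B (Δx, Δy, Δh) = (40, -35, -0.28); to C = (80, 15, -0.53).
Solve a·Δx + b·Δy = Δh: det = 40·15 − 80·(-35) = 3400.
∂h/∂x = [(-0.28)·15 − (-0.53)·(-35)] / 3400 = -0.006691
∂h/∂y = [40·(-0.53) − 80·(-0.28)] / 3400 = +0.0003529
Head at (105, 25) = 373.96 + (-0.006691)·(90) + (+0.0003529)·(-50) = 373.34 m.
That is lower than the 373.96 m at A, so the point is downgradient.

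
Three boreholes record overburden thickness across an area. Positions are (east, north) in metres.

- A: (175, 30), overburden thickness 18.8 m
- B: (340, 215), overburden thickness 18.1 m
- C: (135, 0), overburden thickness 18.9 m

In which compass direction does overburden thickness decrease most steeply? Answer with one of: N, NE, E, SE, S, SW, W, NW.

Differences from A: to B (Δx, Δy, Δh) = (165, 185, -0.7); to C = (-40, -30, +0.1).
Determinant of the coordinate differences = 165·(-30) − (-40)·185 = 2450.
∂d/∂x = [(-0.7)·(-30) − (+0.1)·185] / 2450 = +0.001020
∂d/∂y = [165·(+0.1) − (-40)·(-0.7)] / 2450 = -0.004694
Steepest decrease is along −∇f = (-0.001020 E, +0.004694 N) → north.

N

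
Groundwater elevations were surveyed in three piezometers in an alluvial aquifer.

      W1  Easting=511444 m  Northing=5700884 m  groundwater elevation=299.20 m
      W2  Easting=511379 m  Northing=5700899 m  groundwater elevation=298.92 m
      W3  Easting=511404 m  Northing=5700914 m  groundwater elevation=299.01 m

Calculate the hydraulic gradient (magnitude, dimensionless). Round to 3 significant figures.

0.00420

Differences from W1: to W2 (Δx, Δy, Δh) = (-65, 15, -0.28); to W3 = (-40, 30, -0.19).
Solve a·Δx + b·Δy = Δh: det = (-65)·30 − (-40)·15 = -1350.
∂h/∂x = [(-0.28)·30 − (-0.19)·15] / -1350 = +0.004111
∂h/∂y = [(-65)·(-0.19) − (-40)·(-0.28)] / -1350 = -0.0008519
|∇h| = √(0.004111² + -0.0008519²) = 0.004198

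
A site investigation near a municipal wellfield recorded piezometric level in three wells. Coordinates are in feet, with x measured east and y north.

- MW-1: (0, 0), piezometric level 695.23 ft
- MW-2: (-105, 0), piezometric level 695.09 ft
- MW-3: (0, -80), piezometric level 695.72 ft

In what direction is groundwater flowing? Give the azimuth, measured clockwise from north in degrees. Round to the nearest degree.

348°

∂h/∂x = (695.09 − 695.23) / (-105 − 0) = +0.001333
∂h/∂y = (695.72 − 695.23) / (-80 − 0) = -0.006125
Flow direction (−∇h) has components (-0.001333 E, +0.006125 N).
Azimuth = atan2(E, N) = atan2(-0.001333, +0.006125) = 347.7° ≈ 348°.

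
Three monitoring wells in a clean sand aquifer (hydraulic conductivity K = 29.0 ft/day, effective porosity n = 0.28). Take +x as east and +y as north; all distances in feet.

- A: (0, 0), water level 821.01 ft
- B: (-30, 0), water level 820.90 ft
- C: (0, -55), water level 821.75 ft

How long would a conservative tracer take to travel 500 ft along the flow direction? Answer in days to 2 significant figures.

∂h/∂x = (820.90 − 821.01) / (-30 − 0) = +0.003667
∂h/∂y = (821.75 − 821.01) / (-55 − 0) = -0.01345
|∇h| = √(0.003667² + -0.01345²) = 0.01394
Seepage velocity v = K·i/n = 29.0 × 0.01394 / 0.28 = 1.444 ft/day.
t = 500 / 1.444 = 346.3 days.

350 days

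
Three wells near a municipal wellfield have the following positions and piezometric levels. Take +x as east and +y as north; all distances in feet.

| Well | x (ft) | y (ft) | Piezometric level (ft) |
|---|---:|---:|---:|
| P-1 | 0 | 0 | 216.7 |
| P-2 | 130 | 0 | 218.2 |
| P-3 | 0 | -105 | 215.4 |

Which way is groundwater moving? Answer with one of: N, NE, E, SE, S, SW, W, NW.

∂h/∂x = (218.2 − 216.7) / (130 − 0) = +0.01154
∂h/∂y = (215.4 − 216.7) / (-105 − 0) = +0.01238
Flow = −∇h = (-0.01154 east, -0.01238 north), which points southwest.

SW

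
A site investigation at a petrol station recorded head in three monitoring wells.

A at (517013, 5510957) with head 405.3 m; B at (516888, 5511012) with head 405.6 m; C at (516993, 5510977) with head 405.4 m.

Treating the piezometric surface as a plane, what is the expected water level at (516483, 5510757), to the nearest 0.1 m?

404.6 m

Taking A as reference: B−A = (-125, 55, +0.3); C−A = (-20, 20, +0.1).
Determinant of the coordinate differences = (-125)·20 − (-20)·55 = -1400.
∂h/∂x = [(+0.3)·20 − (+0.1)·55] / -1400 = -0.0003571
∂h/∂y = [(-125)·(+0.1) − (-20)·(+0.3)] / -1400 = +0.004643
h(516483, 5510757) = 405.3 + (-0.0003571)·(-530) + (+0.004643)·(-200) = 405.3 +0.189 -0.929 = 404.561 m.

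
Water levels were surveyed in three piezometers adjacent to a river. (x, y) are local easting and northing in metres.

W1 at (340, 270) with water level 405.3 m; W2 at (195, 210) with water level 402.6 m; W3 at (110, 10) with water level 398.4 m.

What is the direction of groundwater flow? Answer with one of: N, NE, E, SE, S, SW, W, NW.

SW

With h = a·x + b·y + c and W1 as origin, the differences give:
  (-145)·a + (-60)·b = -2.7
  (-230)·a + (-260)·b = -6.9
Eliminate b (×(-260) and ×(-60), subtract): 23900·a = 288.00 → a = ∂h/∂x = +0.01205
Back-substitute: b = ∂h/∂y = +0.01588.
Flow = −∇h = (-0.01205 east, -0.01588 north), which points southwest.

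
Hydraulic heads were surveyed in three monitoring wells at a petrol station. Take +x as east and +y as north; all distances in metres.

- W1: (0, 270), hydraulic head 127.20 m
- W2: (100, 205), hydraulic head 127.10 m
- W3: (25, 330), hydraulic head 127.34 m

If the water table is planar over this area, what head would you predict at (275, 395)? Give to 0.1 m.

Differences from W1: to W2 (Δx, Δy, Δh) = (100, -65, -0.10); to W3 = (25, 60, +0.14).
Solve a·Δx + b·Δy = Δh: det = 100·60 − 25·(-65) = 7625.
∂h/∂x = [(-0.10)·60 − (+0.14)·(-65)] / 7625 = +0.0004066
∂h/∂y = [100·(+0.14) − 25·(-0.10)] / 7625 = +0.002164
h(275, 395) = 127.20 + (+0.0004066)·(275) + (+0.002164)·(125) = 127.20 +0.112 +0.270 = 127.582 m.

127.6 m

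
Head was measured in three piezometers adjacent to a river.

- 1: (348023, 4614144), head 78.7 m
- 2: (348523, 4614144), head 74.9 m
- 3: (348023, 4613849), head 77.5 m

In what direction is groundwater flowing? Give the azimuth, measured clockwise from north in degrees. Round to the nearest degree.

118°

∂h/∂x = (74.9 − 78.7) / (348523 − 348023) = -0.007600
∂h/∂y = (77.5 − 78.7) / (4613849 − 4614144) = +0.004068
Flow direction (−∇h) has components (+0.007600 E, -0.004068 N).
Azimuth = atan2(E, N) = atan2(+0.007600, -0.004068) = 118.2° ≈ 118°.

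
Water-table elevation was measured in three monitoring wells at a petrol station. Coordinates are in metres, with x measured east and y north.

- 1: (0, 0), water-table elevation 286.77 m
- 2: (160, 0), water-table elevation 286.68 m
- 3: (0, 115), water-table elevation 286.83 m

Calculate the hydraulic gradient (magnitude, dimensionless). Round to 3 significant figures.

∂h/∂x = (286.68 − 286.77) / (160 − 0) = -0.0005625
∂h/∂y = (286.83 − 286.77) / (115 − 0) = +0.0005217
|∇h| = √(-0.0005625² + 0.0005217²) = 0.0007672

0.000767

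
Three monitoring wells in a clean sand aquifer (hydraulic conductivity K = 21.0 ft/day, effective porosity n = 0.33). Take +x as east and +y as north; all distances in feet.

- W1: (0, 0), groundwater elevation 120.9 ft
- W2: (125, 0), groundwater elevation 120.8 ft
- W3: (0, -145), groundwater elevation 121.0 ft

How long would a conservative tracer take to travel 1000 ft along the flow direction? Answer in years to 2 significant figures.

∂h/∂x = (120.8 − 120.9) / (125 − 0) = -0.0008000
∂h/∂y = (121.0 − 120.9) / (-145 − 0) = -0.0006897
|∇h| = √(-0.0008000² + -0.0006897²) = 0.001056
Seepage velocity v = K·i/n = 21.0 × 0.001056 / 0.33 = 0.0672 ft/day.
t = 1000 / 0.0672 = 1.488e+04 days = 40.7 years.

41 years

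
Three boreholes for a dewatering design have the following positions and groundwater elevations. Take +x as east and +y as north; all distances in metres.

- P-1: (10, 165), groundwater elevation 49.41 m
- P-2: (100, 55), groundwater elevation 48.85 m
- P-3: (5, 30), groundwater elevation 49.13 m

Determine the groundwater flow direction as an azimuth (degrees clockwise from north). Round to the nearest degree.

Three-point gradient (reference P-1): Δ to P-2 = (90, -110, -0.56), Δ to P-3 = (-5, -135, -0.28).
∂h/∂x = -0.003528, ∂h/∂y = +0.002205 (det = -12700).
Flow direction (−∇h) has components (+0.003528 E, -0.002205 N).
Azimuth = atan2(E, N) = atan2(+0.003528, -0.002205) = 122.0° ≈ 122°.

122°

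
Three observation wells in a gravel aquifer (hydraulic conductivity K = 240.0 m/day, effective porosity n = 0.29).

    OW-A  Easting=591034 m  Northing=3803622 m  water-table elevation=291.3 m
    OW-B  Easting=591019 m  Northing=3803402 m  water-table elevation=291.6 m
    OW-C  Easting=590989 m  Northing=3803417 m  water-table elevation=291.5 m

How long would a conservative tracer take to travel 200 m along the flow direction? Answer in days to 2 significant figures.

Taking OW-A as reference: OW-B−OW-A = (-15, -220, +0.3); OW-C−OW-A = (-45, -205, +0.2).
Determinant of the coordinate differences = (-15)·(-205) − (-45)·(-220) = -6825.
∂h/∂x = [(+0.3)·(-205) − (+0.2)·(-220)] / -6825 = +0.002564
∂h/∂y = [(-15)·(+0.2) − (-45)·(+0.3)] / -6825 = -0.001538
|∇h| = √(0.002564² + -0.001538²) = 0.00299
Seepage velocity v = K·i/n = 240.0 × 0.00299 / 0.29 = 2.474 m/day.
t = 200 / 2.474 = 80.84 days.

81 days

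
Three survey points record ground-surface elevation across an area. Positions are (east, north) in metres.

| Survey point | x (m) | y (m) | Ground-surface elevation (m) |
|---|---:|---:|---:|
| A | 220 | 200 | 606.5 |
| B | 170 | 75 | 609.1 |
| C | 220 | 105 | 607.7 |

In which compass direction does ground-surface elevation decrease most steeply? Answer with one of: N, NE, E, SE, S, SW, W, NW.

With z = a·x + b·y + c and A as origin, the differences give:
  (-50)·a + (-125)·b = +2.6
  0·a + (-95)·b = +1.2
Eliminate b (×(-95) and ×(-125), subtract): 4750·a = -97.00 → a = ∂z/∂x = -0.02042
Back-substitute: b = ∂z/∂y = -0.01263.
Steepest decrease is along −∇f = (+0.02042 E, +0.01263 N) → northeast.

NE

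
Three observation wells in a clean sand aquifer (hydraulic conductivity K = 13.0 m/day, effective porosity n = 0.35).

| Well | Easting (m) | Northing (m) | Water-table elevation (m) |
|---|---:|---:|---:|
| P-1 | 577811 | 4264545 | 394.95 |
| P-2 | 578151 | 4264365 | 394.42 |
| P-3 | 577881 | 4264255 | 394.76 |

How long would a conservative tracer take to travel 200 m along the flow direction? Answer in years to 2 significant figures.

With h = a·x + b·y + c and P-1 as origin, the differences give:
  340·a + (-180)·b = -0.53
  70·a + (-290)·b = -0.19
Eliminate b (×(-290) and ×(-180), subtract): -86000·a = 119.500 → a = ∂h/∂x = -0.001390
Back-substitute: b = ∂h/∂y = +0.0003198.
|∇h| = √(-0.001390² + 0.0003198²) = 0.001426
Seepage velocity v = K·i/n = 13.0 × 0.001426 / 0.35 = 0.05297 m/day.
t = 200 / 0.05297 = 3776 days = 10.3 years.

10 years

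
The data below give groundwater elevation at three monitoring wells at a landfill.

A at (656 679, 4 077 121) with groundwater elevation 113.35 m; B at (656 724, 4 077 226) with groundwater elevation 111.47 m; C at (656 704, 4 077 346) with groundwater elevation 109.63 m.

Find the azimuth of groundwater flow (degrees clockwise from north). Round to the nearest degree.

015°

Taking A as reference: B−A = (45, 105, -1.88); C−A = (25, 225, -3.72).
Determinant of the coordinate differences = 45·225 − 25·105 = 7500.
∂h/∂x = [(-1.88)·225 − (-3.72)·105] / 7500 = -0.004320
∂h/∂y = [45·(-3.72) − 25·(-1.88)] / 7500 = -0.01605
Flow direction (−∇h) has components (+0.004320 E, +0.01605 N).
Azimuth = atan2(E, N) = atan2(+0.004320, +0.01605) = 15.1° ≈ 015°.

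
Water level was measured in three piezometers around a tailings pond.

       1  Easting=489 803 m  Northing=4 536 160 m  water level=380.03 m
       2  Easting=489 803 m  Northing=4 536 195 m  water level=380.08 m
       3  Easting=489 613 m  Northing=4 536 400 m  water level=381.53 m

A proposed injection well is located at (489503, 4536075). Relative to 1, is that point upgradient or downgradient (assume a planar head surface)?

upgradient

Taking 1 as reference: 2−1 = (0, 35, +0.05); 3−1 = (-190, 240, +1.50).
Determinant of the coordinate differences = 0·240 − (-190)·35 = 6650.
∂h/∂x = [(+0.05)·240 − (+1.50)·35] / 6650 = -0.006090
∂h/∂y = [0·(+1.50) − (-190)·(+0.05)] / 6650 = +0.001429
Head at (489503, 4536075) = 380.03 + (-0.006090)·(-300) + (+0.001429)·(-85) = 381.74 m.
That is higher than the 380.03 m at 1, so the point is upgradient.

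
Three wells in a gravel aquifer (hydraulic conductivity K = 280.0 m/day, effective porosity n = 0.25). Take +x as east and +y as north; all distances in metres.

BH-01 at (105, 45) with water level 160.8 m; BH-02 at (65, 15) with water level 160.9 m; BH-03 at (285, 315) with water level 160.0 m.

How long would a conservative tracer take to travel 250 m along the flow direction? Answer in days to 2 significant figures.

Taking BH-01 as reference: BH-02−BH-01 = (-40, -30, +0.1); BH-03−BH-01 = (180, 270, -0.8).
Solve a·Δx + b·Δy = Δh: det = (-40)·270 − 180·(-30) = -5400.
∂h/∂x = [(+0.1)·270 − (-0.8)·(-30)] / -5400 = -0.0005556
∂h/∂y = [(-40)·(-0.8) − 180·(+0.1)] / -5400 = -0.002593
|∇h| = √(-0.0005556² + -0.002593²) = 0.002652
Seepage velocity v = K·i/n = 280.0 × 0.002652 / 0.25 = 2.97 m/day.
t = 250 / 2.97 = 84.18 days.

84 days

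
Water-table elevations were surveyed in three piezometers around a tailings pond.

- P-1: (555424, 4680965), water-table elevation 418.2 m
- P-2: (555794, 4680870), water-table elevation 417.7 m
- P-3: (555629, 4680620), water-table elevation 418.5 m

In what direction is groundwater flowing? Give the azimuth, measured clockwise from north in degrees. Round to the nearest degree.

043°

With h = a·x + b·y + c and P-1 as origin, the differences give:
  370·a + (-95)·b = -0.5
  205·a + (-345)·b = +0.3
Eliminate b (×(-345) and ×(-95), subtract): -108175·a = 201.00 → a = ∂h/∂x = -0.001858
Back-substitute: b = ∂h/∂y = -0.001974.
Flow direction (−∇h) has components (+0.001858 E, +0.001974 N).
Azimuth = atan2(E, N) = atan2(+0.001858, +0.001974) = 43.3° ≈ 043°.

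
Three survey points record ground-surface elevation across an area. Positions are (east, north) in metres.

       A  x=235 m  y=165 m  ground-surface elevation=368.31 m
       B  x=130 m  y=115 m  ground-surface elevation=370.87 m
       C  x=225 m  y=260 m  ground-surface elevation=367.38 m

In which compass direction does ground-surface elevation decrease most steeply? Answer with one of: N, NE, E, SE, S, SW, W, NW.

Differences from A: to B (Δx, Δy, Δh) = (-105, -50, +2.56); to C = (-10, 95, -0.93).
Solve a·Δx + b·Δy = Δz: det = (-105)·95 − (-10)·(-50) = -10475.
∂z/∂x = [(+2.56)·95 − (-0.93)·(-50)] / -10475 = -0.01878
∂z/∂y = [(-105)·(-0.93) − (-10)·(+2.56)] / -10475 = -0.01177
Steepest decrease is along −∇f = (+0.01878 E, +0.01177 N) → northeast.

NE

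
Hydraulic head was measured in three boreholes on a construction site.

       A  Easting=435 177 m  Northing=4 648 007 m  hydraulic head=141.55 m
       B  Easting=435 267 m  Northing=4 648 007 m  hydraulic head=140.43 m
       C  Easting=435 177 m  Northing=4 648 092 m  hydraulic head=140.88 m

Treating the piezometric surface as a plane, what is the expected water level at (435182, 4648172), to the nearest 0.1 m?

∂h/∂x = (140.43 − 141.55) / (435267 − 435177) = -0.01244
∂h/∂y = (140.88 − 141.55) / (4648092 − 4648007) = -0.007882
h(435182, 4648172) = 141.55 + (-0.01244)·(5) + (-0.007882)·(165) = 141.55 -0.062 -1.301 = 140.187 m.

140.2 m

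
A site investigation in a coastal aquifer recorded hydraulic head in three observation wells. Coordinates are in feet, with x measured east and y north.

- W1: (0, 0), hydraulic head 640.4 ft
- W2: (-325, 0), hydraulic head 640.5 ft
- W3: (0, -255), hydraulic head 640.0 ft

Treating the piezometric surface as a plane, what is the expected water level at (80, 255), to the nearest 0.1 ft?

640.8 ft

∂h/∂x = (640.5 − 640.4) / (-325 − 0) = -0.0003077
∂h/∂y = (640.0 − 640.4) / (-255 − 0) = +0.001569
h(80, 255) = 640.4 + (-0.0003077)·(80) + (+0.001569)·(255) = 640.4 -0.025 +0.400 = 640.775 ft.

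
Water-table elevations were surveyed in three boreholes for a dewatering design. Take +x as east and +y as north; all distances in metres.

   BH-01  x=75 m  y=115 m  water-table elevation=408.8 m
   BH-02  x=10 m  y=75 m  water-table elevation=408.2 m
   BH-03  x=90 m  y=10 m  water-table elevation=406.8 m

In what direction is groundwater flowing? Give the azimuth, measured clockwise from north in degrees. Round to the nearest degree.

Three-point gradient (reference BH-01): Δ to BH-02 = (-65, -40, -0.6), Δ to BH-03 = (15, -105, -2.0).
∂h/∂x = -0.002290, ∂h/∂y = +0.01872 (det = 7425).
Flow direction (−∇h) has components (+0.002290 E, -0.01872 N).
Azimuth = atan2(E, N) = atan2(+0.002290, -0.01872) = 173.0° ≈ 173°.

173°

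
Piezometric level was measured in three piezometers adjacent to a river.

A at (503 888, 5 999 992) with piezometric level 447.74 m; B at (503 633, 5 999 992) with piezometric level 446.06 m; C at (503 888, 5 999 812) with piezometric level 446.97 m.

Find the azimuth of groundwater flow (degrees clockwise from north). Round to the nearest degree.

∂h/∂x = (446.06 − 447.74) / (503633 − 503888) = +0.006588
∂h/∂y = (446.97 − 447.74) / (5999812 − 5999992) = +0.004278
Flow direction (−∇h) has components (-0.006588 E, -0.004278 N).
Azimuth = atan2(E, N) = atan2(-0.006588, -0.004278) = 237.0° ≈ 237°.

237°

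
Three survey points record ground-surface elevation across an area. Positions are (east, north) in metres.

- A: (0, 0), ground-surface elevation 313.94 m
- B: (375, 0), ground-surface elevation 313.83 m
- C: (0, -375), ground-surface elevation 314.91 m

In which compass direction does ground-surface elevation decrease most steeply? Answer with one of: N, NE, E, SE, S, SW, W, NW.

∂z/∂x = (313.83 − 313.94) / (375 − 0) = -0.0002933
∂z/∂y = (314.91 − 313.94) / (-375 − 0) = -0.002587
Steepest decrease is along −∇f = (+0.0002933 E, +0.002587 N) → north.

N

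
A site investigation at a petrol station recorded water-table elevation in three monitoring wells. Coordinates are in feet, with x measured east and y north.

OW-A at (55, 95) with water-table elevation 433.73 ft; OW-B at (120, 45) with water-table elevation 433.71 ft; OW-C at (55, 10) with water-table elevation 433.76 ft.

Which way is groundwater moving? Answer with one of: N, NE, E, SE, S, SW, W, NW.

With h = a·x + b·y + c and OW-A as origin, the differences give:
  65·a + (-50)·b = -0.02
  0·a + (-85)·b = +0.03
Eliminate b (×(-85) and ×(-50), subtract): -5525·a = 3.200 → a = ∂h/∂x = -0.0005792
Back-substitute: b = ∂h/∂y = -0.0003529.
Flow = −∇h = (+0.0005792 east, +0.0003529 north), which points northeast.

NE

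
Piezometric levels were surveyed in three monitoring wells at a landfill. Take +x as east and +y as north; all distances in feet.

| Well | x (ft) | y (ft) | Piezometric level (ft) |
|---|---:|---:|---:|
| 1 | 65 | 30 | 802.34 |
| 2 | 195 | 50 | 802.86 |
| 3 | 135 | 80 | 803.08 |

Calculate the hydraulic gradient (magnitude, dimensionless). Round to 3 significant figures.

0.0119

With h = a·x + b·y + c and 1 as origin, the differences give:
  130·a + 20·b = +0.52
  70·a + 50·b = +0.74
Eliminate b (×50 and ×20, subtract): 5100·a = 11.200 → a = ∂h/∂x = +0.002196
Back-substitute: b = ∂h/∂y = +0.01173.
|∇h| = √(0.002196² + 0.01173²) = 0.01193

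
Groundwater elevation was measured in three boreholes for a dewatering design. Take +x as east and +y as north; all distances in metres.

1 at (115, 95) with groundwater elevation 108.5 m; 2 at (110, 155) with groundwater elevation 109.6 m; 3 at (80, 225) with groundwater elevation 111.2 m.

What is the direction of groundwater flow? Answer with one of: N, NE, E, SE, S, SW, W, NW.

SE

Taking 1 as reference: 2−1 = (-5, 60, +1.1); 3−1 = (-35, 130, +2.7).
Determinant of the coordinate differences = (-5)·130 − (-35)·60 = 1450.
∂h/∂x = [(+1.1)·130 − (+2.7)·60] / 1450 = -0.01310
∂h/∂y = [(-5)·(+2.7) − (-35)·(+1.1)] / 1450 = +0.01724
Flow = −∇h = (+0.01310 east, -0.01724 north), which points southeast.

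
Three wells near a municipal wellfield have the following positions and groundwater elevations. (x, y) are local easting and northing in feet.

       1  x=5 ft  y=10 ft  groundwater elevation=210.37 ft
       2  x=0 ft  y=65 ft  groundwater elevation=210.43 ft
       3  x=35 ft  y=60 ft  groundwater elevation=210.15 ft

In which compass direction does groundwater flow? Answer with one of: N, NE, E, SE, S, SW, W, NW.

Differences from 1: to 2 (Δx, Δy, Δh) = (-5, 55, +0.06); to 3 = (30, 50, -0.22).
Solve a·Δx + b·Δy = Δh: det = (-5)·50 − 30·55 = -1900.
∂h/∂x = [(+0.06)·50 − (-0.22)·55] / -1900 = -0.007947
∂h/∂y = [(-5)·(-0.22) − 30·(+0.06)] / -1900 = +0.0003684
Flow = −∇h = (+0.007947 east, -0.0003684 north), which points east.

E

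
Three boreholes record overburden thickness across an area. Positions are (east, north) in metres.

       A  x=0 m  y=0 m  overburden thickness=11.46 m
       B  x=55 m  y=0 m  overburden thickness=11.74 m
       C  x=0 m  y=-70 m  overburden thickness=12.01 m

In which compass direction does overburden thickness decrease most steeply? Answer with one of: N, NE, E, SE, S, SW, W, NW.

∂d/∂x = (11.74 − 11.46) / (55 − 0) = +0.005091
∂d/∂y = (12.01 − 11.46) / (-70 − 0) = -0.007857
Steepest decrease is along −∇f = (-0.005091 E, +0.007857 N) → northwest.

NW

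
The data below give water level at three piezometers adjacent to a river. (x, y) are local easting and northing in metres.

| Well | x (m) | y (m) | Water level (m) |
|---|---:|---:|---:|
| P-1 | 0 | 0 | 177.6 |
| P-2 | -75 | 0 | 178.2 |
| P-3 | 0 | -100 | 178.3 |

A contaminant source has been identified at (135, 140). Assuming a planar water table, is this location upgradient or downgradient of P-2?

∂h/∂x = (178.2 − 177.6) / (-75 − 0) = -0.008000
∂h/∂y = (178.3 − 177.6) / (-100 − 0) = -0.007000
Head at (135, 140) = 177.6 + (-0.008000)·(135) + (-0.007000)·(140) = 175.54 m.
That is lower than the 178.2 m at P-2, so the point is downgradient.

downgradient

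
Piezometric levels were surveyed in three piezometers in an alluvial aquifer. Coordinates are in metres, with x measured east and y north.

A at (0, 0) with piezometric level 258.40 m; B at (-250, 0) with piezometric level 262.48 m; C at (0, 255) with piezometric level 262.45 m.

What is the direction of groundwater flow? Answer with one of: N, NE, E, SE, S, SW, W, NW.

SE

∂h/∂x = (262.48 − 258.40) / (-250 − 0) = -0.01632
∂h/∂y = (262.45 − 258.40) / (255 − 0) = +0.01588
Flow = −∇h = (+0.01632 east, -0.01588 north), which points southeast.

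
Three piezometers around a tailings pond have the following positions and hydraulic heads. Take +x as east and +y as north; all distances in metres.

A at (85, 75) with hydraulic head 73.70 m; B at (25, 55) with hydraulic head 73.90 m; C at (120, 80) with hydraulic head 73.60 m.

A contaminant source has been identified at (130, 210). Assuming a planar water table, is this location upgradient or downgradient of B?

downgradient

With h = a·x + b·y + c and A as origin, the differences give:
  (-60)·a + (-20)·b = +0.20
  35·a + 5·b = -0.10
Eliminate b (×5 and ×(-20), subtract): 400·a = -1.000 → a = ∂h/∂x = -0.002500
Back-substitute: b = ∂h/∂y = -0.002500.
Head at (130, 210) = 73.70 + (-0.002500)·(45) + (-0.002500)·(135) = 73.25 m.
That is lower than the 73.90 m at B, so the point is downgradient.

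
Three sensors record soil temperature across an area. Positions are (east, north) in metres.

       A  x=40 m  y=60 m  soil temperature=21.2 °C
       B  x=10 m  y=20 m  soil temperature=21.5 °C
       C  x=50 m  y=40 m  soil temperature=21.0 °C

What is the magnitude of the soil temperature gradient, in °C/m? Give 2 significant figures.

0.014 °C/m

With T = a·x + b·y + c and A as origin, the differences give:
  (-30)·a + (-40)·b = +0.3
  10·a + (-20)·b = -0.2
Eliminate b (×(-20) and ×(-40), subtract): 1000·a = -14.00 → a = ∂T/∂x = -0.01400
Back-substitute: b = ∂T/∂y = +0.003000.
|∇f| = √(-0.01400² + 0.003000²) = 0.01432 °C/m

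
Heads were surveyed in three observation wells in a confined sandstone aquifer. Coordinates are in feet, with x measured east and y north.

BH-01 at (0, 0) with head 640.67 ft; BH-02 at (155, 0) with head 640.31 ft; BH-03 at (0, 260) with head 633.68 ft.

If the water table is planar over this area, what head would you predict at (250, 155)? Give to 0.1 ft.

∂h/∂x = (640.31 − 640.67) / (155 − 0) = -0.002323
∂h/∂y = (633.68 − 640.67) / (260 − 0) = -0.02688
h(250, 155) = 640.67 + (-0.002323)·(250) + (-0.02688)·(155) = 640.67 -0.581 -4.167 = 635.922 ft.

635.9 ft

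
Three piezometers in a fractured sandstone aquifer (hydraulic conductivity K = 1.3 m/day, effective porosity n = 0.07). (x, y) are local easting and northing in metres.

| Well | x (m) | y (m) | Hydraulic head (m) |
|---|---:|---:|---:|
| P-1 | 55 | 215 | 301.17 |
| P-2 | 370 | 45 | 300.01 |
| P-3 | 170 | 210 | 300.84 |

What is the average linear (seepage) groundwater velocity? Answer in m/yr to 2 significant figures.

Taking P-1 as reference: P-2−P-1 = (315, -170, -1.16); P-3−P-1 = (115, -5, -0.33).
Solve a·Δx + b·Δy = Δh: det = 315·(-5) − 115·(-170) = 17975.
∂h/∂x = [(-1.16)·(-5) − (-0.33)·(-170)] / 17975 = -0.002798
∂h/∂y = [315·(-0.33) − 115·(-1.16)] / 17975 = +0.001638
|∇h| = √(-0.002798² + 0.001638²) = 0.003242
Seepage velocity v = K·i/n = 1.3 × 0.003242 / 0.07 = 0.06021 m/day = 21.99 m/yr.

22 m/yr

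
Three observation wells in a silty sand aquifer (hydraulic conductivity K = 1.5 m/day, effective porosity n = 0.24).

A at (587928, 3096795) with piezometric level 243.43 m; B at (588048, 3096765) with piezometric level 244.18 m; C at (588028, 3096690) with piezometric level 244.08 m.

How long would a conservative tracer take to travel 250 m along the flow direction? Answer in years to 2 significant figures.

18 years

Taking A as reference: B−A = (120, -30, +0.75); C−A = (100, -105, +0.65).
Solve a·Δx + b·Δy = Δh: det = 120·(-105) − 100·(-30) = -9600.
∂h/∂x = [(+0.75)·(-105) − (+0.65)·(-30)] / -9600 = +0.006172
∂h/∂y = [120·(+0.65) − 100·(+0.75)] / -9600 = -0.0003125
|∇h| = √(0.006172² + -0.0003125²) = 0.00618
Seepage velocity v = K·i/n = 1.5 × 0.00618 / 0.24 = 0.03863 m/day.
t = 250 / 0.03863 = 6472 days = 17.7 years.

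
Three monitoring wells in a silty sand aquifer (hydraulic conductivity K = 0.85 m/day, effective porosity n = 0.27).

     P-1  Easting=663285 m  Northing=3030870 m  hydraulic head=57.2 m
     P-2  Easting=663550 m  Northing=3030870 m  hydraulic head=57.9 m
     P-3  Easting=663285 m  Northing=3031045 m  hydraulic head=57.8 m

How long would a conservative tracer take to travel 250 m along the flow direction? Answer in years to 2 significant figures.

50 years

∂h/∂x = (57.9 − 57.2) / (663550 − 663285) = +0.002642
∂h/∂y = (57.8 − 57.2) / (3031045 − 3030870) = +0.003429
|∇h| = √(0.002642² + 0.003429²) = 0.004329
Seepage velocity v = K·i/n = 0.85 × 0.004329 / 0.27 = 0.01363 m/day.
t = 250 / 0.01363 = 1.834e+04 days = 50.2 years.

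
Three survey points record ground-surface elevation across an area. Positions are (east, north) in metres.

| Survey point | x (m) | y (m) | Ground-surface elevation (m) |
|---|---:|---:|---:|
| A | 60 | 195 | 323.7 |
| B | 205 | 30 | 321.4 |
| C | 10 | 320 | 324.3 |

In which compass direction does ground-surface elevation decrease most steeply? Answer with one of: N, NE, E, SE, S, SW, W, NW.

Differences from A: to B (Δx, Δy, Δh) = (145, -165, -2.3); to C = (-50, 125, +0.6).
Solve a·Δx + b·Δy = Δz: det = 145·125 − (-50)·(-165) = 9875.
∂z/∂x = [(-2.3)·125 − (+0.6)·(-165)] / 9875 = -0.01909
∂z/∂y = [145·(+0.6) − (-50)·(-2.3)] / 9875 = -0.002835
Steepest decrease is along −∇f = (+0.01909 E, +0.002835 N) → east.

E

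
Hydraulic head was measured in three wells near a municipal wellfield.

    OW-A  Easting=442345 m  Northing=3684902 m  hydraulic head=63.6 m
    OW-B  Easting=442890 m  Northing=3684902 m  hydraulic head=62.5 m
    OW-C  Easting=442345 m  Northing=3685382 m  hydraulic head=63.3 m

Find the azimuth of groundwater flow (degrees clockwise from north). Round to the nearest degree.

∂h/∂x = (62.5 − 63.6) / (442890 − 442345) = -0.002018
∂h/∂y = (63.3 − 63.6) / (3685382 − 3684902) = -0.0006250
Flow direction (−∇h) has components (+0.002018 E, +0.0006250 N).
Azimuth = atan2(E, N) = atan2(+0.002018, +0.0006250) = 72.8° ≈ 073°.

073°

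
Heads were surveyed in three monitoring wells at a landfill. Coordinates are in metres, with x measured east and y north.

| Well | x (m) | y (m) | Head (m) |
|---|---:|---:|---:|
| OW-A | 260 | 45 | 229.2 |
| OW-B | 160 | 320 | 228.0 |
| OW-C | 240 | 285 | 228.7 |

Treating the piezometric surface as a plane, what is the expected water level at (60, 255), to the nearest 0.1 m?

Differences from OW-A: to OW-B (Δx, Δy, Δh) = (-100, 275, -1.2); to OW-C = (-20, 240, -0.5).
Determinant of the coordinate differences = (-100)·240 − (-20)·275 = -18500.
∂h/∂x = [(-1.2)·240 − (-0.5)·275] / -18500 = +0.008135
∂h/∂y = [(-100)·(-0.5) − (-20)·(-1.2)] / -18500 = -0.001405
h(60, 255) = 229.2 + (+0.008135)·(-200) + (-0.001405)·(210) = 229.2 -1.627 -0.295 = 227.278 m.

227.3 m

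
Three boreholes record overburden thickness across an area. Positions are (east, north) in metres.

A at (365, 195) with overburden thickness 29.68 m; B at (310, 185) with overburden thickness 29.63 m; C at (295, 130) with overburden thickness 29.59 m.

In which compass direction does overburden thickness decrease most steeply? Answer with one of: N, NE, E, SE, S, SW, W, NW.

SW

With d = a·x + b·y + c and A as origin, the differences give:
  (-55)·a + (-10)·b = -0.05
  (-70)·a + (-65)·b = -0.09
Eliminate b (×(-65) and ×(-10), subtract): 2875·a = 2.350 → a = ∂d/∂x = +0.0008174
Back-substitute: b = ∂d/∂y = +0.0005043.
Steepest decrease is along −∇f = (-0.0008174 E, -0.0005043 N) → southwest.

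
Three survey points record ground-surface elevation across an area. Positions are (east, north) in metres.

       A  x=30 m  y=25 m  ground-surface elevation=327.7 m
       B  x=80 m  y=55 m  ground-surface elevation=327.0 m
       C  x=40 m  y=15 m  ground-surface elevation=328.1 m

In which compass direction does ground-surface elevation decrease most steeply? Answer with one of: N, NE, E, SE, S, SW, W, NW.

N

With z = a·x + b·y + c and A as origin, the differences give:
  50·a + 30·b = -0.7
  10·a + (-10)·b = +0.4
Eliminate b (×(-10) and ×30, subtract): -800·a = -5.00 → a = ∂z/∂x = +0.006250
Back-substitute: b = ∂z/∂y = -0.03375.
Steepest decrease is along −∇f = (-0.006250 E, +0.03375 N) → north.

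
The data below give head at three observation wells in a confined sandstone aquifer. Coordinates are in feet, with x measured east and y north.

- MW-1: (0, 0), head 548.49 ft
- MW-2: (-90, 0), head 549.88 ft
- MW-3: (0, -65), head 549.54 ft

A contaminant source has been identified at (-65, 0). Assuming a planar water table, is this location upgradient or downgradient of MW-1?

∂h/∂x = (549.88 − 548.49) / (-90 − 0) = -0.01544
∂h/∂y = (549.54 − 548.49) / (-65 − 0) = -0.01615
Head at (-65, 0) = 548.49 + (-0.01544)·(-65) + (-0.01615)·(0) = 549.49 ft.
That is higher than the 548.49 ft at MW-1, so the point is upgradient.

upgradient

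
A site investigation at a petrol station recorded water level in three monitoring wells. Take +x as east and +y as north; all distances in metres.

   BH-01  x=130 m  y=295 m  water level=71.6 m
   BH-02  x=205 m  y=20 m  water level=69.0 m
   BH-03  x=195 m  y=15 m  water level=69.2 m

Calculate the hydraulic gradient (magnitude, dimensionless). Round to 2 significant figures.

Three-point gradient (reference BH-01): Δ to BH-02 = (75, -275, -2.6), Δ to BH-03 = (65, -280, -2.4).
∂h/∂x = -0.02176, ∂h/∂y = +0.003520 (det = -3125).
|∇h| = √(-0.02176² + 0.003520²) = 0.02204

0.022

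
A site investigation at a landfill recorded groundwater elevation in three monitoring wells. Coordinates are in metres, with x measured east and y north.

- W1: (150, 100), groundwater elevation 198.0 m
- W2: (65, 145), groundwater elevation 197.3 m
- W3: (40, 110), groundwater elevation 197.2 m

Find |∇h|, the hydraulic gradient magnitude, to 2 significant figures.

0.0074

Differences from W1: to W2 (Δx, Δy, Δh) = (-85, 45, -0.7); to W3 = (-110, 10, -0.8).
Solve a·Δx + b·Δy = Δh: det = (-85)·10 − (-110)·45 = 4100.
∂h/∂x = [(-0.7)·10 − (-0.8)·45] / 4100 = +0.007073
∂h/∂y = [(-85)·(-0.8) − (-110)·(-0.7)] / 4100 = -0.002195
|∇h| = √(0.007073² + -0.002195²) = 0.007406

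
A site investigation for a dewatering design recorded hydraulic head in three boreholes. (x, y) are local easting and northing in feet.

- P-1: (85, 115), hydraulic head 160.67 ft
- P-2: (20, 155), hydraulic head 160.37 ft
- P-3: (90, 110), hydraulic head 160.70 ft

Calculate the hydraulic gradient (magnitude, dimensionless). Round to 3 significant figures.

0.00433

Differences from P-1: to P-2 (Δx, Δy, Δh) = (-65, 40, -0.30); to P-3 = (5, -5, +0.03).
Solve a·Δx + b·Δy = Δh: det = (-65)·(-5) − 5·40 = 125.
∂h/∂x = [(-0.30)·(-5) − (+0.03)·40] / 125 = +0.002400
∂h/∂y = [(-65)·(+0.03) − 5·(-0.30)] / 125 = -0.003600
|∇h| = √(0.002400² + -0.003600²) = 0.004327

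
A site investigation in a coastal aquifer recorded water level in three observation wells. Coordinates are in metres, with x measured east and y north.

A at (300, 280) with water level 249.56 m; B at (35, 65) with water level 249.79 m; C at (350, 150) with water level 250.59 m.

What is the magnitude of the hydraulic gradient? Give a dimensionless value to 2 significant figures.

0.0076

Differences from A: to B (Δx, Δy, Δh) = (-265, -215, +0.23); to C = (50, -130, +1.03).
Determinant of the coordinate differences = (-265)·(-130) − 50·(-215) = 45200.
∂h/∂x = [(+0.23)·(-130) − (+1.03)·(-215)] / 45200 = +0.004238
∂h/∂y = [(-265)·(+1.03) − 50·(+0.23)] / 45200 = -0.006293
|∇h| = √(0.004238² + -0.006293²) = 0.007587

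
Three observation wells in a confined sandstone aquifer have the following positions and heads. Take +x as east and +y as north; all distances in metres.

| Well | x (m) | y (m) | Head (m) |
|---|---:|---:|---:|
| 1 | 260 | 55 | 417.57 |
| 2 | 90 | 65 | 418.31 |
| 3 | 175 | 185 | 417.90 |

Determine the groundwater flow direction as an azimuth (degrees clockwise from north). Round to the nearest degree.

Three-point gradient (reference 1): Δ to 2 = (-170, 10, +0.74), Δ to 3 = (-85, 130, +0.33).
∂h/∂x = -0.004372, ∂h/∂y = -0.0003200 (det = -21250).
Flow direction (−∇h) has components (+0.004372 E, +0.0003200 N).
Azimuth = atan2(E, N) = atan2(+0.004372, +0.0003200) = 85.8° ≈ 086°.

086°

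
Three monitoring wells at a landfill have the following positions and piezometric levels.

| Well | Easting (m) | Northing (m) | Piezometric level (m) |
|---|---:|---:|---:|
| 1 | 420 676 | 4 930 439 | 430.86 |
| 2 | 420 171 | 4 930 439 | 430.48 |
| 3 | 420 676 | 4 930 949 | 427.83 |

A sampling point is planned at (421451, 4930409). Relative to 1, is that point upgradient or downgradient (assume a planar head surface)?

upgradient

∂h/∂x = (430.48 − 430.86) / (420171 − 420676) = +0.0007525
∂h/∂y = (427.83 − 430.86) / (4930949 − 4930439) = -0.005941
Head at (421451, 4930409) = 430.86 + (+0.0007525)·(775) + (-0.005941)·(-30) = 431.62 m.
That is higher than the 430.86 m at 1, so the point is upgradient.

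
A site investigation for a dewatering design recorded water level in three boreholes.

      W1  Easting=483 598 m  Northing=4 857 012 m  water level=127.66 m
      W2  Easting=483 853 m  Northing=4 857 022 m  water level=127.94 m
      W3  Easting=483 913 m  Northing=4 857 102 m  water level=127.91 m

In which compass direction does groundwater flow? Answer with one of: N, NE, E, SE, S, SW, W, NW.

Differences from W1: to W2 (Δx, Δy, Δh) = (255, 10, +0.28); to W3 = (315, 90, +0.25).
Determinant of the coordinate differences = 255·90 − 315·10 = 19800.
∂h/∂x = [(+0.28)·90 − (+0.25)·10] / 19800 = +0.001146
∂h/∂y = [255·(+0.25) − 315·(+0.28)] / 19800 = -0.001235
Flow = −∇h = (-0.001146 east, +0.001235 north), which points northwest.

NW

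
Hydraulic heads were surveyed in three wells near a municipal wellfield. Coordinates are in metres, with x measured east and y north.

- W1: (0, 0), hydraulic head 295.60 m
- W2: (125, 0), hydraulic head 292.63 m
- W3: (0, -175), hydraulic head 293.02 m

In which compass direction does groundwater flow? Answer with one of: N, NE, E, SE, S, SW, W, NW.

SE

∂h/∂x = (292.63 − 295.60) / (125 − 0) = -0.02376
∂h/∂y = (293.02 − 295.60) / (-175 − 0) = +0.01474
Flow = −∇h = (+0.02376 east, -0.01474 north), which points southeast.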